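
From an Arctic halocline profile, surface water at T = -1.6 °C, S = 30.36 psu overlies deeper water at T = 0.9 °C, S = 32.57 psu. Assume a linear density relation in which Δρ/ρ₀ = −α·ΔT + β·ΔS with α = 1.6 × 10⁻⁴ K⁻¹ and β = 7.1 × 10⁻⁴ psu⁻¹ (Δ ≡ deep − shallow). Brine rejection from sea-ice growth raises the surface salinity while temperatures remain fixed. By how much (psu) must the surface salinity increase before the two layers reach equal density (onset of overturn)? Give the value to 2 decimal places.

Neutral buoyancy requires −α(T_deep − T_surf) + β(S_deep − S_surf′) = 0.
S_surf′ = S_deep − (α/β)·ΔT = 32.57 − (1.6 × 10⁻⁴/7.1 × 10⁻⁴)·(+2.5) = 32.0066 psu.
Increase required: 32.0066 − 30.36 = 1.6466 psu.

1.65 psu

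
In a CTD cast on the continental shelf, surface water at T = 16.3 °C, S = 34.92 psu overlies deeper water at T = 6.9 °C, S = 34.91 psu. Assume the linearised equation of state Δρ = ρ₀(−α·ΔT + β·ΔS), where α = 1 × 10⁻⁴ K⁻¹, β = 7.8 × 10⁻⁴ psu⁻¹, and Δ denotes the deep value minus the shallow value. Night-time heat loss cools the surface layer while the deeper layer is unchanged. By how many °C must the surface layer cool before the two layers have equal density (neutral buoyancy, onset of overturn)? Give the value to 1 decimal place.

Neutral buoyancy requires Δρ = 0, i.e. −α(T_deep − T_surf′) + β(S_deep − S_surf) = 0.
T_surf′ = T_deep − (β/α)·ΔS = 6.9 − (7.8 × 10⁻⁴/1 × 10⁻⁴)·(-0.01) = 6.978 °C.
Cooling required: 16.3 − (6.978) = 9.322 °C.

9.3 °C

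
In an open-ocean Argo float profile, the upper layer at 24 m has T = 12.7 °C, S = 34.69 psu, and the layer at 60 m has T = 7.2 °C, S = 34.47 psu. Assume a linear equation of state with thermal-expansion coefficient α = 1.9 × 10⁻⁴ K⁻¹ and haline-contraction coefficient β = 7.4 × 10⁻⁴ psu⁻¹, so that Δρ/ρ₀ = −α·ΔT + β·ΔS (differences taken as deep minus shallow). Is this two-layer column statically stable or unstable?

stable

ΔT = 7.2 − 12.7 = -5.5 K and ΔS = 34.47 − 34.69 = -0.22 psu (deep − shallow).
−αΔT = 1.045 × 10⁻³; βΔS = -1.628 × 10⁻⁴; sum Δρ/ρ₀ = 8.822 × 10⁻⁴.
Δρ/ρ₀ > 0, so Δρ > 0: deeper water is denser → statically stable.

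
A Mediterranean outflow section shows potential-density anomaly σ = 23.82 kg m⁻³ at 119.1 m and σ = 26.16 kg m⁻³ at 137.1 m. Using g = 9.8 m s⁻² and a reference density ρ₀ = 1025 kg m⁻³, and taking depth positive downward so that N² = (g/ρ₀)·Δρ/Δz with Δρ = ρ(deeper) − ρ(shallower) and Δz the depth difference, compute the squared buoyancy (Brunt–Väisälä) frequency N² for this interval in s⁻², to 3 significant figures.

1.24 × 10⁻³ s⁻²

Δρ = 1026.16 − 1023.82 = 2.34 kg m⁻³ over Δz = 137.1 − 119.1 = 18 m.
N² = (9.8/1025) × (2.34/18) = 1.2429 × 10⁻³ s⁻² ≈ 1.24 × 10⁻³ s⁻².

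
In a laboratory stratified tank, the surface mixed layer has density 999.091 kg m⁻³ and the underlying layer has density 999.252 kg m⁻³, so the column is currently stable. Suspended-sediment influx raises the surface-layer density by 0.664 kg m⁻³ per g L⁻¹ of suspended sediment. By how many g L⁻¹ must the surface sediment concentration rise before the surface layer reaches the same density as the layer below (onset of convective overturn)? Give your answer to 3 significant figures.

Density deficit of the surface layer: 999.252 − 999.091 = 0.161 kg m⁻³.
Required change = 0.161 / 0.664 = 0.242 g L⁻¹.

0.242 g L⁻¹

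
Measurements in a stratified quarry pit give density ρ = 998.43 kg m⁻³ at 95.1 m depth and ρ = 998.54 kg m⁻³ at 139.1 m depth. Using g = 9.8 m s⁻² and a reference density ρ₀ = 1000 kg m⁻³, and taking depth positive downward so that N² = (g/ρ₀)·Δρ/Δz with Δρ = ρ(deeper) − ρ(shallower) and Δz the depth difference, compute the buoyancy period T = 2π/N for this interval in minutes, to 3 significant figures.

21.2 min

Δρ = 998.54 − 998.43 = 0.11 kg m⁻³ over Δz = 139.1 − 95.1 = 44 m.
N² = (9.8/1000) × (0.11/44) = 2.4500 × 10⁻⁵ s⁻².
N = √(2.4500 × 10⁻⁵) = 4.9497 × 10⁻³ rad s⁻¹, so T = 2π/N = 1.2694 × 10³ s = 21.157 min ≈ 21.2 min.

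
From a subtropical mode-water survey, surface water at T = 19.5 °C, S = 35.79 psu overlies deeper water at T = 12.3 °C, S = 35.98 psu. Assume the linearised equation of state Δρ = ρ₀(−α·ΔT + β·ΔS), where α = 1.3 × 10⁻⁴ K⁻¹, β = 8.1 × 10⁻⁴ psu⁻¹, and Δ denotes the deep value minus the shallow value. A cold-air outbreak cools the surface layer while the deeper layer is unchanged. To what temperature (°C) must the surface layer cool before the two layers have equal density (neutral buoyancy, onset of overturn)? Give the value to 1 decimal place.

11.1 °C

Neutral buoyancy requires Δρ = 0, i.e. −α(T_deep − T_surf′) + β(S_deep − S_surf) = 0.
T_surf′ = T_deep − (β/α)·ΔS = 12.3 − (8.1 × 10⁻⁴/1.3 × 10⁻⁴)·(+0.19) = 11.116 °C.
Cooling required: 19.5 − (11.116) = 8.384 °C.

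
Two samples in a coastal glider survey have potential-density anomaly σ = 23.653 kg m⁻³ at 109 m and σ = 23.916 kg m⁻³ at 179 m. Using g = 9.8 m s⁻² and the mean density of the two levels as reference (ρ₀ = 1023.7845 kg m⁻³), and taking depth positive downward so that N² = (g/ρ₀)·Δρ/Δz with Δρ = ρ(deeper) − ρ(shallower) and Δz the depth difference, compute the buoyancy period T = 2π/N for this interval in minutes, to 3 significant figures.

Δρ = 1023.916 − 1023.653 = 0.263 kg m⁻³ over Δz = 179 − 109 = 70 m.
N² = (9.8/1023.7845) × (0.263/70) = 3.5965 × 10⁻⁵ s⁻².
N = √(3.5965 × 10⁻⁵) = 5.9971 × 10⁻³ rad s⁻¹, so T = 2π/N = 1.0477 × 10³ s = 17.462 min ≈ 17.5 min.

17.5 min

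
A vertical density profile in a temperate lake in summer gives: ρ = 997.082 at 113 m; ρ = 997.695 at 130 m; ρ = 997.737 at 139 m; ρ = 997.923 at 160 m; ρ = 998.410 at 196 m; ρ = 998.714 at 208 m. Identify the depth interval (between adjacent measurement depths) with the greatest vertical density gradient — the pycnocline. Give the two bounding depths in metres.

113–130 m

Compute the density gradient over each adjacent pair:
  113–130 m: Δρ/Δz = 0.613/17 = 0.036 kg m⁻⁴
  130–139 m: Δρ/Δz = 0.042/9 = 4.7 × 10⁻³ kg m⁻⁴
  139–160 m: Δρ/Δz = 0.186/21 = 8.9 × 10⁻³ kg m⁻⁴
  160–196 m: Δρ/Δz = 0.487/36 = 0.014 kg m⁻⁴
  196–208 m: Δρ/Δz = 0.304/12 = 0.025 kg m⁻⁴
The largest gradient is in the 113–130 m interval — the pycnocline.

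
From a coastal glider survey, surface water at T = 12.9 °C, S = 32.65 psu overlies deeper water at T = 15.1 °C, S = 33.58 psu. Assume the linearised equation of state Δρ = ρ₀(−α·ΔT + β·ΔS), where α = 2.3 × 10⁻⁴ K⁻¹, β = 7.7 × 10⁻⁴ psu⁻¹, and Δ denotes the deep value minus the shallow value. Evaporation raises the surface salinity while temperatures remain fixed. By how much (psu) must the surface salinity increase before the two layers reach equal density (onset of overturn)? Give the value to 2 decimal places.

Neutral buoyancy requires −α(T_deep − T_surf) + β(S_deep − S_surf′) = 0.
S_surf′ = S_deep − (α/β)·ΔT = 33.58 − (2.3 × 10⁻⁴/7.7 × 10⁻⁴)·(+2.2) = 32.9229 psu.
Increase required: 32.9229 − 32.65 = 0.2729 psu.

0.27 psu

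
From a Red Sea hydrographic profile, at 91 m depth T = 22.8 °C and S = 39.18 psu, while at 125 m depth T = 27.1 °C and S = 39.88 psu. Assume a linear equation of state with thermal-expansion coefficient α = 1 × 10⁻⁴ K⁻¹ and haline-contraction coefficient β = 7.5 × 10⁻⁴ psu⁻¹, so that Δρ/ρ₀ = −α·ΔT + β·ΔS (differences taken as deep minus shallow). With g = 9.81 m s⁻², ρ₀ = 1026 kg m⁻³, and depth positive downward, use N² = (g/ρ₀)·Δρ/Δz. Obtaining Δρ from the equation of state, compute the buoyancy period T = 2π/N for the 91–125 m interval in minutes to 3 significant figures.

20.0 min

ΔT = +4.3 K, ΔS = +0.70 psu (deep − shallow).
Δρ/ρ₀ = −αΔT + βΔS = -4.30 × 10⁻⁴ + 5.25 × 10⁻⁴ = 9.50 × 10⁻⁵, so Δρ ≈ 0.09747 kg m⁻³.
N² = (g/ρ₀)·Δρ/Δz = g·(Δρ/ρ₀)/Δz = 9.81 × 9.50 × 10⁻⁵ / 34 = 2.7410 × 10⁻⁵ s⁻².
N = √(2.7410 × 10⁻⁵) = 5.2355 × 10⁻³ rad s⁻¹ → T = 2π/N = 1.2001 × 10³ s = 20.002 min ≈ 20.0 min.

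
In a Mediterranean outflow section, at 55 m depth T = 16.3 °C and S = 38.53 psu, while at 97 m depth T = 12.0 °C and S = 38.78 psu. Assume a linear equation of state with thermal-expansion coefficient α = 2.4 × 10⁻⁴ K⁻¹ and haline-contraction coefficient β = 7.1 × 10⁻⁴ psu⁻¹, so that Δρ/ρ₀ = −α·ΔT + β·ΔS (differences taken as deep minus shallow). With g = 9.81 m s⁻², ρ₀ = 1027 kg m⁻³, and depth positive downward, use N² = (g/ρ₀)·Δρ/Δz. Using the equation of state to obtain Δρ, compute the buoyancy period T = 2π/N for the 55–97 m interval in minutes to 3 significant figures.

6.23 min

ΔT = -4.3 K, ΔS = +0.25 psu (deep − shallow).
Δρ/ρ₀ = −αΔT + βΔS = 1.032 × 10⁻³ + 1.775 × 10⁻⁴ = 1.2095 × 10⁻³, so Δρ ≈ 1.242 kg m⁻³.
N² = (g/ρ₀)·Δρ/Δz = g·(Δρ/ρ₀)/Δz = 9.81 × 1.2095 × 10⁻³ / 42 = 2.8250 × 10⁻⁴ s⁻².
N = √(2.8250 × 10⁻⁴) = 0.016808 rad s⁻¹ → T = 2π/N = 373.82 s = 6.2303 min ≈ 6.23 min.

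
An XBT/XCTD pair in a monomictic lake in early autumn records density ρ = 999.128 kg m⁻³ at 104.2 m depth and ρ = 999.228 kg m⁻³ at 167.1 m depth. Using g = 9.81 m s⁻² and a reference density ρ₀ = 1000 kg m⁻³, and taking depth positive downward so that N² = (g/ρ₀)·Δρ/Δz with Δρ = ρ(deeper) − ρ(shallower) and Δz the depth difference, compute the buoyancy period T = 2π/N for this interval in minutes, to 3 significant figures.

26.5 min

Δρ = 999.228 − 999.128 = 0.100 kg m⁻³ over Δz = 167.1 − 104.2 = 62.9 m.
N² = (9.81/1000) × (0.100/62.9) = 1.5596 × 10⁻⁵ s⁻².
N = √(1.5596 × 10⁻⁵) = 3.9492 × 10⁻³ rad s⁻¹, so T = 2π/N = 1.5910 × 10³ s = 26.517 min ≈ 26.5 min.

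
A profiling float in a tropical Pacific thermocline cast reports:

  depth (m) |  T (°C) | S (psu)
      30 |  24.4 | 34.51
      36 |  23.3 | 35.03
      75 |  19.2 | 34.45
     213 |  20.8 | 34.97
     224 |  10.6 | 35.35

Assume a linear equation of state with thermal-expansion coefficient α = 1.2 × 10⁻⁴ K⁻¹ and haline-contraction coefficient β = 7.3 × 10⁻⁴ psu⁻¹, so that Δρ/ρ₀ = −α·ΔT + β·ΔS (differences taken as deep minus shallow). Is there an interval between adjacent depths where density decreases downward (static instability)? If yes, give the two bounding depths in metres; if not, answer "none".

none

Evaluate Δρ/ρ₀ = −αΔT + βΔS across each adjacent pair:
  30–36 m: −αΔT+βΔS = −(1.2 × 10⁻⁴)(-1.1)+(7.3 × 10⁻⁴)(+0.52) = 5.1 × 10⁻⁴ → stable
  36–75 m: −αΔT+βΔS = −(1.2 × 10⁻⁴)(-4.1)+(7.3 × 10⁻⁴)(-0.58) = 6.9 × 10⁻⁵ → stable
  75–213 m: −αΔT+βΔS = −(1.2 × 10⁻⁴)(+1.6)+(7.3 × 10⁻⁴)(+0.52) = 1.9 × 10⁻⁴ → stable
  213–224 m: −αΔT+βΔS = −(1.2 × 10⁻⁴)(-10.2)+(7.3 × 10⁻⁴)(+0.38) = 1.5 × 10⁻³ → stable
Every interval has Δρ > 0: the column is stably stratified throughout.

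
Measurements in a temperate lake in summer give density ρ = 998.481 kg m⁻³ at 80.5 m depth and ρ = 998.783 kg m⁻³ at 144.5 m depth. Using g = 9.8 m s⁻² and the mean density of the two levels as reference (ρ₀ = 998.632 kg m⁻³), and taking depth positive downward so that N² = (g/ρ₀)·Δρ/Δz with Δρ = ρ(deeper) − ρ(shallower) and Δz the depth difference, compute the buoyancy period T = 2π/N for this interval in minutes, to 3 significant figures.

Δρ = 998.783 − 998.481 = 0.302 kg m⁻³ over Δz = 144.5 − 80.5 = 64 m.
N² = (9.8/998.632) × (0.302/64) = 4.6307 × 10⁻⁵ s⁻².
N = √(4.6307 × 10⁻⁵) = 6.8049 × 10⁻³ rad s⁻¹, so T = 2π/N = 923.33 s = 15.389 min ≈ 15.4 min.

15.4 min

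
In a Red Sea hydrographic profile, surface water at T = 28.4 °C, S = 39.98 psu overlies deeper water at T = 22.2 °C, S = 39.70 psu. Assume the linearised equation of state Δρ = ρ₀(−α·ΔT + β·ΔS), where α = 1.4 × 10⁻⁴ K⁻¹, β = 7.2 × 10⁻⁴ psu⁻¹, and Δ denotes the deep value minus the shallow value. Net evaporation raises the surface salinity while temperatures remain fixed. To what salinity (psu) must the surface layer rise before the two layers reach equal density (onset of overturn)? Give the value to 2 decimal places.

40.91 psu

Neutral buoyancy requires −α(T_deep − T_surf) + β(S_deep − S_surf′) = 0.
S_surf′ = S_deep − (α/β)·ΔT = 39.70 − (1.4 × 10⁻⁴/7.2 × 10⁻⁴)·(-6.2) = 40.9056 psu.
Increase required: 40.9056 − 39.98 = 0.9256 psu.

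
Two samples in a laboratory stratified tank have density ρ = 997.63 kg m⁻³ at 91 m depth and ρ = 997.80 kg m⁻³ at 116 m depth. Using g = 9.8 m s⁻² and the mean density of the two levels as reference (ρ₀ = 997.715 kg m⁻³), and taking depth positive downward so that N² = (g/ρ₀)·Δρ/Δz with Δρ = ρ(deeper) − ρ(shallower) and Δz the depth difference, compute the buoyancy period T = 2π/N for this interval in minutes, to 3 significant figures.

Δρ = 997.80 − 997.63 = 0.17 kg m⁻³ over Δz = 116 − 91 = 25 m.
N² = (9.8/997.715) × (0.17/25) = 6.6793 × 10⁻⁵ s⁻².
N = √(6.6793 × 10⁻⁵) = 8.1727 × 10⁻³ rad s⁻¹, so T = 2π/N = 768.80 s = 12.813 min ≈ 12.8 min.

12.8 min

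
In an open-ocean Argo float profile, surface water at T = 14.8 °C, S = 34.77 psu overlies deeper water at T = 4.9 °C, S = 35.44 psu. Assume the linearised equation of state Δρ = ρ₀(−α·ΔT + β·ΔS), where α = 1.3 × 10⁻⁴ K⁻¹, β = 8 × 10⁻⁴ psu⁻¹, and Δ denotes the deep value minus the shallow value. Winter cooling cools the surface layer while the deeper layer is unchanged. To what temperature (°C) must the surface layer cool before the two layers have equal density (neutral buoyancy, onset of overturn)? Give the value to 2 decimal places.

0.78 °C

Neutral buoyancy requires Δρ = 0, i.e. −α(T_deep − T_surf′) + β(S_deep − S_surf) = 0.
T_surf′ = T_deep − (β/α)·ΔS = 4.9 − (8 × 10⁻⁴/1.3 × 10⁻⁴)·(+0.67) = 0.7769 °C.
Cooling required: 14.8 − (0.7769) = 14.0231 °C.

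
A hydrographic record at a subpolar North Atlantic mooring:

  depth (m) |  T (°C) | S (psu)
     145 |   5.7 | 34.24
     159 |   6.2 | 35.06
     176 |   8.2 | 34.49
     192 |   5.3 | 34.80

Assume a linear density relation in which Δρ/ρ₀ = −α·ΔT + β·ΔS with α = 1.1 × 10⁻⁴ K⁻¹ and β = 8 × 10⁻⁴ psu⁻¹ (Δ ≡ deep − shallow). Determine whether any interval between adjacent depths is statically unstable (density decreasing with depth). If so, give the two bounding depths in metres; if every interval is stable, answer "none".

Evaluate Δρ/ρ₀ = −αΔT + βΔS across each adjacent pair:
  145–159 m: −αΔT+βΔS = −(1.1 × 10⁻⁴)(+0.5)+(8 × 10⁻⁴)(+0.82) = 6.0 × 10⁻⁴ → stable
  159–176 m: −αΔT+βΔS = −(1.1 × 10⁻⁴)(+2.0)+(8 × 10⁻⁴)(-0.57) = -6.8 × 10⁻⁴ → UNSTABLE
  176–192 m: −αΔT+βΔS = −(1.1 × 10⁻⁴)(-2.9)+(8 × 10⁻⁴)(+0.31) = 5.7 × 10⁻⁴ → stable
The 159–176 m interval has Δρ < 0: lighter water underlies denser water.

159–176 m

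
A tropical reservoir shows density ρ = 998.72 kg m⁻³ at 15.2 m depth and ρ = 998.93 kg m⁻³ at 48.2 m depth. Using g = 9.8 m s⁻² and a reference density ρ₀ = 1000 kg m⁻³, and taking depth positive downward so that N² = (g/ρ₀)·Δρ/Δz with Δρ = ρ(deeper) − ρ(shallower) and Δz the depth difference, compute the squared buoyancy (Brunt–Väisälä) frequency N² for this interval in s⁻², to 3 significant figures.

6.24 × 10⁻⁵ s⁻²

Δρ = 998.93 − 998.72 = 0.21 kg m⁻³ over Δz = 48.2 − 15.2 = 33 m.
N² = (9.8/1000) × (0.21/33) = 6.2364 × 10⁻⁵ s⁻² ≈ 6.24 × 10⁻⁵ s⁻².
N² > 0, so the interval is statically stable.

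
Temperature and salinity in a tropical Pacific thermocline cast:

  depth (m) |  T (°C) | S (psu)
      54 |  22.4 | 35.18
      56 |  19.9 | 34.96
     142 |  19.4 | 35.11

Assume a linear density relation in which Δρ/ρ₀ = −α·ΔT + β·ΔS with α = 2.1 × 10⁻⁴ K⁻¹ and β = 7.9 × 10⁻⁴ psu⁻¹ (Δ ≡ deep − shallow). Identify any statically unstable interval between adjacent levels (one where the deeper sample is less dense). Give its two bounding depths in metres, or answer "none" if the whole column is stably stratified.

Evaluate Δρ/ρ₀ = −αΔT + βΔS across each adjacent pair:
  54–56 m: −αΔT+βΔS = −(2.1 × 10⁻⁴)(-2.5)+(7.9 × 10⁻⁴)(-0.22) = 3.5 × 10⁻⁴ → stable
  56–142 m: −αΔT+βΔS = −(2.1 × 10⁻⁴)(-0.5)+(7.9 × 10⁻⁴)(+0.15) = 2.2 × 10⁻⁴ → stable
Every interval has Δρ > 0: the column is stably stratified throughout.

none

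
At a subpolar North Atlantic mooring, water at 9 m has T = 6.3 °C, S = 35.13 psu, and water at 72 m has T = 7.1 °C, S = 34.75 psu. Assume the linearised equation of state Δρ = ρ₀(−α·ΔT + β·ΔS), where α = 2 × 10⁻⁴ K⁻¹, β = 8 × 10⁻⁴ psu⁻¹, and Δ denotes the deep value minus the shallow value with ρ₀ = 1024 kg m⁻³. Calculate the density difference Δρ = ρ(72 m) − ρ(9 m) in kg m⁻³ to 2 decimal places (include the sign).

ΔT = +0.8 K, ΔS = -0.38 psu (deep − shallow).
Δρ/ρ₀ = −(2 × 10⁻⁴)(+0.8) + (8 × 10⁻⁴)(-0.38) = -4.64 × 10⁻⁴.
Δρ = 1024 × (-4.64 × 10⁻⁴) = -0.48 kg m⁻³.
Negative Δρ: lighter below, statically unstable.

-0.48 kg m⁻³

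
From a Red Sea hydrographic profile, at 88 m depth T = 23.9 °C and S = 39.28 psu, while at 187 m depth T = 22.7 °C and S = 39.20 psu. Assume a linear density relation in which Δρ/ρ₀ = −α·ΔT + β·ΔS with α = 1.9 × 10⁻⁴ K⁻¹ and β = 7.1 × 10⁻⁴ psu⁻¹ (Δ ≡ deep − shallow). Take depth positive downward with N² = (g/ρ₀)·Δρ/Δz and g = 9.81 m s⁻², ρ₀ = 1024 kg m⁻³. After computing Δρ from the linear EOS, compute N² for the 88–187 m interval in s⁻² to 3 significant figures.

1.70 × 10⁻⁵ s⁻²

ΔT = -1.2 K, ΔS = -0.08 psu (deep − shallow).
Δρ/ρ₀ = −αΔT + βΔS = 2.28 × 10⁻⁴ − 5.68 × 10⁻⁵ = 1.712 × 10⁻⁴, so Δρ ≈ 0.1753 kg m⁻³.
N² = (g/ρ₀)·Δρ/Δz = g·(Δρ/ρ₀)/Δz = 9.81 × 1.712 × 10⁻⁴ / 99 = 1.6964 × 10⁻⁵ s⁻² ≈ 1.70 × 10⁻⁵ s⁻².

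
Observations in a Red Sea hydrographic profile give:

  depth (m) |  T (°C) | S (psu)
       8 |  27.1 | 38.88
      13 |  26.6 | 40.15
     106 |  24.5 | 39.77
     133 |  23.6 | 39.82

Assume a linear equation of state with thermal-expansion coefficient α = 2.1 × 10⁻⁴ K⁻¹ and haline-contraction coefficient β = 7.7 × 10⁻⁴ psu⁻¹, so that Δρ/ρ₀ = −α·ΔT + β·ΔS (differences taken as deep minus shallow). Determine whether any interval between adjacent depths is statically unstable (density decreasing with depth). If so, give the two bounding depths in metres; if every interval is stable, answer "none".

none

Evaluate Δρ/ρ₀ = −αΔT + βΔS across each adjacent pair:
  8–13 m: −αΔT+βΔS = −(2.1 × 10⁻⁴)(-0.5)+(7.7 × 10⁻⁴)(+1.27) = 1.1 × 10⁻³ → stable
  13–106 m: −αΔT+βΔS = −(2.1 × 10⁻⁴)(-2.1)+(7.7 × 10⁻⁴)(-0.38) = 1.5 × 10⁻⁴ → stable
  106–133 m: −αΔT+βΔS = −(2.1 × 10⁻⁴)(-0.9)+(7.7 × 10⁻⁴)(+0.05) = 2.3 × 10⁻⁴ → stable
Every interval has Δρ > 0: the column is stably stratified throughout.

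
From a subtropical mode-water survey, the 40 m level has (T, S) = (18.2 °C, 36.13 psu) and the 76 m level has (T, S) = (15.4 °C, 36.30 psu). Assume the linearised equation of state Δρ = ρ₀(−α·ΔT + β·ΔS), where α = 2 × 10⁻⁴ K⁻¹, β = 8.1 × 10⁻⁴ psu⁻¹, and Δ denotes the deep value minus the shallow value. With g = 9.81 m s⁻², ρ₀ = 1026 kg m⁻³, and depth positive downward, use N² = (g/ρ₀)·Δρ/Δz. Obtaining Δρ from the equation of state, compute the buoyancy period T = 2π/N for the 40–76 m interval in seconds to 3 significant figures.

456 s

ΔT = -2.8 K, ΔS = +0.17 psu (deep − shallow).
Δρ/ρ₀ = −αΔT + βΔS = 5.60 × 10⁻⁴ + 1.377 × 10⁻⁴ = 6.977 × 10⁻⁴, so Δρ ≈ 0.7158 kg m⁻³.
N² = (g/ρ₀)·Δρ/Δz = g·(Δρ/ρ₀)/Δz = 9.81 × 6.977 × 10⁻⁴ / 36 = 1.9012 × 10⁻⁴ s⁻².
N = √(1.9012 × 10⁻⁴) = 0.013788 rad s⁻¹ → T = 2π/N = 455.70 s ≈ 456 s.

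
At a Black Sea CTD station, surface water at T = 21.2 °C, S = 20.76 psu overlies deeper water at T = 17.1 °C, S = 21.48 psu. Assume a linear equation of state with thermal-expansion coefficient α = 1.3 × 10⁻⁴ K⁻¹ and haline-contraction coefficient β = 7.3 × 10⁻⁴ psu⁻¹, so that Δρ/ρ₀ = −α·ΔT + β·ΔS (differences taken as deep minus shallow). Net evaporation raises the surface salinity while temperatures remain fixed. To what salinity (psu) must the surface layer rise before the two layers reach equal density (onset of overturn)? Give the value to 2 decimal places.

22.21 psu

Neutral buoyancy requires −α(T_deep − T_surf) + β(S_deep − S_surf′) = 0.
S_surf′ = S_deep − (α/β)·ΔT = 21.48 − (1.3 × 10⁻⁴/7.3 × 10⁻⁴)·(-4.1) = 22.2101 psu.
Increase required: 22.2101 − 20.76 = 1.4501 psu.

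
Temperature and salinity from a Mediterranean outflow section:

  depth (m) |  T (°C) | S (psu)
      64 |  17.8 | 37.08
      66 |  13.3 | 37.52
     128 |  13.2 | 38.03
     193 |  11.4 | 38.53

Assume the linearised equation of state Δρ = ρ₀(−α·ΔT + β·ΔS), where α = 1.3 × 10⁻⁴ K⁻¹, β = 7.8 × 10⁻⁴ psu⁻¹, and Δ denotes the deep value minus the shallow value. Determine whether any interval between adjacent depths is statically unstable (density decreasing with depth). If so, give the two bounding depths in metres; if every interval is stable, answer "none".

none

Evaluate Δρ/ρ₀ = −αΔT + βΔS across each adjacent pair:
  64–66 m: −αΔT+βΔS = −(1.3 × 10⁻⁴)(-4.5)+(7.8 × 10⁻⁴)(+0.44) = 9.3 × 10⁻⁴ → stable
  66–128 m: −αΔT+βΔS = −(1.3 × 10⁻⁴)(-0.1)+(7.8 × 10⁻⁴)(+0.51) = 4.1 × 10⁻⁴ → stable
  128–193 m: −αΔT+βΔS = −(1.3 × 10⁻⁴)(-1.8)+(7.8 × 10⁻⁴)(+0.50) = 6.2 × 10⁻⁴ → stable
Every interval has Δρ > 0: the column is stably stratified throughout.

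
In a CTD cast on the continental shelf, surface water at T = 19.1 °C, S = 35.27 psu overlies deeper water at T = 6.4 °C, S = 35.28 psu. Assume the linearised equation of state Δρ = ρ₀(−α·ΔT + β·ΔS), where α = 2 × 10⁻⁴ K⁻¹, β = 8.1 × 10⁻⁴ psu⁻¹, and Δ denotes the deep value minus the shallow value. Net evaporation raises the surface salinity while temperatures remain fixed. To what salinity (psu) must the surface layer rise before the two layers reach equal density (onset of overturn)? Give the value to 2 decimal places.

38.42 psu

Neutral buoyancy requires −α(T_deep − T_surf) + β(S_deep − S_surf′) = 0.
S_surf′ = S_deep − (α/β)·ΔT = 35.28 − (2 × 10⁻⁴/8.1 × 10⁻⁴)·(-12.7) = 38.4158 psu.
Increase required: 38.4158 − 35.27 = 3.1458 psu.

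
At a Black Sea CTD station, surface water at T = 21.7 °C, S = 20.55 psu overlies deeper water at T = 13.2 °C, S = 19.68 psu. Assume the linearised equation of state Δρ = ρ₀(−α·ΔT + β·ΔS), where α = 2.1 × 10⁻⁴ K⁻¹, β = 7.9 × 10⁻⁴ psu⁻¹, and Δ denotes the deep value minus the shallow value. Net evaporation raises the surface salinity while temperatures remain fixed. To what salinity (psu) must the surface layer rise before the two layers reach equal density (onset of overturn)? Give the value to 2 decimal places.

Neutral buoyancy requires −α(T_deep − T_surf) + β(S_deep − S_surf′) = 0.
S_surf′ = S_deep − (α/β)·ΔT = 19.68 − (2.1 × 10⁻⁴/7.9 × 10⁻⁴)·(-8.5) = 21.9395 psu.
Increase required: 21.9395 − 20.55 = 1.3895 psu.

21.94 psu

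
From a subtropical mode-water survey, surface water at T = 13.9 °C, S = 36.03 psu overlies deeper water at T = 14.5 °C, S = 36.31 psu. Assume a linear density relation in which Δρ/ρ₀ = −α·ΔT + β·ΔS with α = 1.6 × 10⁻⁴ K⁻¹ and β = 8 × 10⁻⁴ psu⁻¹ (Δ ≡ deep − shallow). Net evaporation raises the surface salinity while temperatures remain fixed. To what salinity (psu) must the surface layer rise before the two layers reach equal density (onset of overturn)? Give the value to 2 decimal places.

36.19 psu

Neutral buoyancy requires −α(T_deep − T_surf) + β(S_deep − S_surf′) = 0.
S_surf′ = S_deep − (α/β)·ΔT = 36.31 − (1.6 × 10⁻⁴/8 × 10⁻⁴)·(+0.6) = 36.1900 psu.
Increase required: 36.1900 − 36.03 = 0.1600 psu.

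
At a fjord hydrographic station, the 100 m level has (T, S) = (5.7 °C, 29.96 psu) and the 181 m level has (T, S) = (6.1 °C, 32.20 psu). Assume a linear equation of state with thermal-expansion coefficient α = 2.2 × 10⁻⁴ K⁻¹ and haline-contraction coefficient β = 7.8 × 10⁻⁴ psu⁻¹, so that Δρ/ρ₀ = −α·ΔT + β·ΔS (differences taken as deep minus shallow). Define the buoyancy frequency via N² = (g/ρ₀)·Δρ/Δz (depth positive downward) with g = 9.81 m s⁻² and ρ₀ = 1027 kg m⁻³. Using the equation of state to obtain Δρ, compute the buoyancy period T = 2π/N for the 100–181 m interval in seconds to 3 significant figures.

ΔT = +0.4 K, ΔS = +2.24 psu (deep − shallow).
Δρ/ρ₀ = −αΔT + βΔS = -8.80 × 10⁻⁵ + 1.7472 × 10⁻³ = 1.6592 × 10⁻³, so Δρ ≈ 1.704 kg m⁻³.
N² = (g/ρ₀)·Δρ/Δz = g·(Δρ/ρ₀)/Δz = 9.81 × 1.6592 × 10⁻³ / 81 = 2.0095 × 10⁻⁴ s⁻².
N = √(2.0095 × 10⁻⁴) = 0.014176 rad s⁻¹ → T = 2π/N = 443.23 s ≈ 443 s.

443 s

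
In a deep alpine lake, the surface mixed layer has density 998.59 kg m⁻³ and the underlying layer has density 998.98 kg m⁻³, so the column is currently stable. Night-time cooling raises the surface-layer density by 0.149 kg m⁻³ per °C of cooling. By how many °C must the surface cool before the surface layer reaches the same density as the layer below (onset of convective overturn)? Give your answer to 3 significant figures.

2.62 °C

Density deficit of the surface layer: 998.98 − 998.59 = 0.39 kg m⁻³.
Required change = 0.39 / 0.149 = 2.62 °C.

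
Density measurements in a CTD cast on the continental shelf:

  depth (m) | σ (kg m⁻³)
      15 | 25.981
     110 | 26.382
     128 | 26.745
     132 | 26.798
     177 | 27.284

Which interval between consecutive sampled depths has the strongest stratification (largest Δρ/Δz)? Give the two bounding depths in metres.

110–128 m

Compute the density gradient over each adjacent pair:
  15–110 m: Δρ/Δz = 0.401/95 = 4.2 × 10⁻³ kg m⁻⁴
  110–128 m: Δρ/Δz = 0.363/18 = 0.020 kg m⁻⁴
  128–132 m: Δρ/Δz = 0.053/4 = 0.013 kg m⁻⁴
  132–177 m: Δρ/Δz = 0.486/45 = 0.011 kg m⁻⁴
The largest gradient is in the 110–128 m interval — the pycnocline.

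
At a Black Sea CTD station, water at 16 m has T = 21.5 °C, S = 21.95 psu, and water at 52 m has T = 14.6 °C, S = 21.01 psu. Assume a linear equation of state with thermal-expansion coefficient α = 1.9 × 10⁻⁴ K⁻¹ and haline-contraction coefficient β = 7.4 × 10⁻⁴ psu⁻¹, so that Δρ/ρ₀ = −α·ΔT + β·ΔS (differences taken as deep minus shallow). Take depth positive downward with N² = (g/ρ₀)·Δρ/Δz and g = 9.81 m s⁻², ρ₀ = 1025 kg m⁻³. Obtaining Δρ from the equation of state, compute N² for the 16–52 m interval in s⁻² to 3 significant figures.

ΔT = -6.9 K, ΔS = -0.94 psu (deep − shallow).
Δρ/ρ₀ = −αΔT + βΔS = 1.311 × 10⁻³ − 6.956 × 10⁻⁴ = 6.154 × 10⁻⁴, so Δρ ≈ 0.6308 kg m⁻³.
N² = (g/ρ₀)·Δρ/Δz = g·(Δρ/ρ₀)/Δz = 9.81 × 6.154 × 10⁻⁴ / 36 = 1.6770 × 10⁻⁴ s⁻² ≈ 1.68 × 10⁻⁴ s⁻².

1.68 × 10⁻⁴ s⁻²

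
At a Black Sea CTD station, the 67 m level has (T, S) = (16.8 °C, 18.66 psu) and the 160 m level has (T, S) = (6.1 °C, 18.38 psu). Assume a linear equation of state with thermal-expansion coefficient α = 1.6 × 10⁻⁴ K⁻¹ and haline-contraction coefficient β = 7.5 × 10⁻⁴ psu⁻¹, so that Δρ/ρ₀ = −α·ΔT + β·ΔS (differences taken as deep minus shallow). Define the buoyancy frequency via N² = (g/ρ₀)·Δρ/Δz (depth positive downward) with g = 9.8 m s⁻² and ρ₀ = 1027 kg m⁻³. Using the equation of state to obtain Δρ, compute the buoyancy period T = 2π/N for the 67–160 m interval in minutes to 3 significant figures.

8.32 min

ΔT = -10.7 K, ΔS = -0.28 psu (deep − shallow).
Δρ/ρ₀ = −αΔT + βΔS = 1.712 × 10⁻³ − 2.10 × 10⁻⁴ = 1.502 × 10⁻³, so Δρ ≈ 1.543 kg m⁻³.
N² = (g/ρ₀)·Δρ/Δz = g·(Δρ/ρ₀)/Δz = 9.8 × 1.502 × 10⁻³ / 93 = 1.5828 × 10⁻⁴ s⁻².
N = √(1.5828 × 10⁻⁴) = 0.012581 rad s⁻¹ → T = 2π/N = 499.42 s = 8.3237 min ≈ 8.32 min.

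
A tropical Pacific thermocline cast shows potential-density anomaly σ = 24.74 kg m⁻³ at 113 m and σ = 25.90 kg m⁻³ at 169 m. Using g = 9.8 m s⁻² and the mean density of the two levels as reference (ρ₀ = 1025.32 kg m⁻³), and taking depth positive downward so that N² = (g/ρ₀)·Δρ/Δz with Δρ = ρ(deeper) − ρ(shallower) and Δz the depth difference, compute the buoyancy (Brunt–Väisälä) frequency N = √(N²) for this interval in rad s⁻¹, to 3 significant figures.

0.0141 rad s⁻¹

Δρ = 1025.90 − 1024.74 = 1.16 kg m⁻³ over Δz = 169 − 113 = 56 m.
N² = (9.8/1025.32) × (1.16/56) = 1.9799 × 10⁻⁴ s⁻².
N = √(1.9799 × 10⁻⁴) = 0.014071 rad s⁻¹ ≈ 0.0141 rad s⁻¹.
N² > 0, so the interval is statically stable.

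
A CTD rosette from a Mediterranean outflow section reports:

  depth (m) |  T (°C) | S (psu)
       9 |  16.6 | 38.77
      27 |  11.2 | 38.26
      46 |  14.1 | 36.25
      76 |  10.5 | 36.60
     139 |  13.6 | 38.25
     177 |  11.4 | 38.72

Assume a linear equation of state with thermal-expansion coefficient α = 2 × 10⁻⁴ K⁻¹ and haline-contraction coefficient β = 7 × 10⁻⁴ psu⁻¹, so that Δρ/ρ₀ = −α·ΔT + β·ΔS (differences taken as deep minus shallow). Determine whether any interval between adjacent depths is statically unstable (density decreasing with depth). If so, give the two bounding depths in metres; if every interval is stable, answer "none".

27–46 m

Evaluate Δρ/ρ₀ = −αΔT + βΔS across each adjacent pair:
  9–27 m: −αΔT+βΔS = −(2 × 10⁻⁴)(-5.4)+(7 × 10⁻⁴)(-0.51) = 7.2 × 10⁻⁴ → stable
  27–46 m: −αΔT+βΔS = −(2 × 10⁻⁴)(+2.9)+(7 × 10⁻⁴)(-2.01) = -2.0 × 10⁻³ → UNSTABLE
  46–76 m: −αΔT+βΔS = −(2 × 10⁻⁴)(-3.6)+(7 × 10⁻⁴)(+0.35) = 9.7 × 10⁻⁴ → stable
  76–139 m: −αΔT+βΔS = −(2 × 10⁻⁴)(+3.1)+(7 × 10⁻⁴)(+1.65) = 5.3 × 10⁻⁴ → stable
  139–177 m: −αΔT+βΔS = −(2 × 10⁻⁴)(-2.2)+(7 × 10⁻⁴)(+0.47) = 7.7 × 10⁻⁴ → stable
The 27–46 m interval has Δρ < 0: lighter water underlies denser water.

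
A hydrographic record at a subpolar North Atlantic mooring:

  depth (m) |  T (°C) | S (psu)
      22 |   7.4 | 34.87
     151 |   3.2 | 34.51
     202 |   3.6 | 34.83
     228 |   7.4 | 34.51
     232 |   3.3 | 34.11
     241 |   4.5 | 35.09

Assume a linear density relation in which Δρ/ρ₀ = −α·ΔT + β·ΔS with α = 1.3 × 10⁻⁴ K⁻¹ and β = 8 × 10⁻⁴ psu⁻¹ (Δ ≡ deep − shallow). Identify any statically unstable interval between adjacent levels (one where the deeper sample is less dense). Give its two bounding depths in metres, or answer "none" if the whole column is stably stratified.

Evaluate Δρ/ρ₀ = −αΔT + βΔS across each adjacent pair:
  22–151 m: −αΔT+βΔS = −(1.3 × 10⁻⁴)(-4.2)+(8 × 10⁻⁴)(-0.36) = 2.6 × 10⁻⁴ → stable
  151–202 m: −αΔT+βΔS = −(1.3 × 10⁻⁴)(+0.4)+(8 × 10⁻⁴)(+0.32) = 2.0 × 10⁻⁴ → stable
  202–228 m: −αΔT+βΔS = −(1.3 × 10⁻⁴)(+3.8)+(8 × 10⁻⁴)(-0.32) = -7.5 × 10⁻⁴ → UNSTABLE
  228–232 m: −αΔT+βΔS = −(1.3 × 10⁻⁴)(-4.1)+(8 × 10⁻⁴)(-0.40) = 2.1 × 10⁻⁴ → stable
  232–241 m: −αΔT+βΔS = −(1.3 × 10⁻⁴)(+1.2)+(8 × 10⁻⁴)(+0.98) = 6.3 × 10⁻⁴ → stable
The 202–228 m interval has Δρ < 0: lighter water underlies denser water.

202–228 m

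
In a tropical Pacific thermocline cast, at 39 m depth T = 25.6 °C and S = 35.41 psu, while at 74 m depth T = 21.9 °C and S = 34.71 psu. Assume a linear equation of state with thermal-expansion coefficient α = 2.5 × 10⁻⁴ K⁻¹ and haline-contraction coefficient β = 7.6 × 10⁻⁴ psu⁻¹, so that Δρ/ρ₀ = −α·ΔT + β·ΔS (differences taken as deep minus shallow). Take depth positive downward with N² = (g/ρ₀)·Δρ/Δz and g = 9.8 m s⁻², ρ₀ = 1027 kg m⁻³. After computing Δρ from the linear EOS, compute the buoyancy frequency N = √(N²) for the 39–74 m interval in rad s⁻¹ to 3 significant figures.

0.0105 rad s⁻¹

ΔT = -3.7 K, ΔS = -0.70 psu (deep − shallow).
Δρ/ρ₀ = −αΔT + βΔS = 9.25 × 10⁻⁴ − 5.32 × 10⁻⁴ = 3.93 × 10⁻⁴, so Δρ ≈ 0.4036 kg m⁻³.
N² = (g/ρ₀)·Δρ/Δz = g·(Δρ/ρ₀)/Δz = 9.8 × 3.93 × 10⁻⁴ / 35 = 1.1004 × 10⁻⁴ s⁻².
N = √(1.1004 × 10⁻⁴) = 0.010490 rad s⁻¹ ≈ 0.0105 rad s⁻¹.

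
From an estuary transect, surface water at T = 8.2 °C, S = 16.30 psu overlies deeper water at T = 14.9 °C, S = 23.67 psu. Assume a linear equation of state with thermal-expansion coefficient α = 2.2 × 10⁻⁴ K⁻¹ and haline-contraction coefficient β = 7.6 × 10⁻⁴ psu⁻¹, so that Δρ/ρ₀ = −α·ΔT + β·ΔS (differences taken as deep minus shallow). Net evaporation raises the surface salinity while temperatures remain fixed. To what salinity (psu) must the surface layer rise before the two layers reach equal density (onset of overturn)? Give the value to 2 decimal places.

Neutral buoyancy requires −α(T_deep − T_surf) + β(S_deep − S_surf′) = 0.
S_surf′ = S_deep − (α/β)·ΔT = 23.67 − (2.2 × 10⁻⁴/7.6 × 10⁻⁴)·(+6.7) = 21.7305 psu.
Increase required: 21.7305 − 16.30 = 5.4305 psu.

21.73 psu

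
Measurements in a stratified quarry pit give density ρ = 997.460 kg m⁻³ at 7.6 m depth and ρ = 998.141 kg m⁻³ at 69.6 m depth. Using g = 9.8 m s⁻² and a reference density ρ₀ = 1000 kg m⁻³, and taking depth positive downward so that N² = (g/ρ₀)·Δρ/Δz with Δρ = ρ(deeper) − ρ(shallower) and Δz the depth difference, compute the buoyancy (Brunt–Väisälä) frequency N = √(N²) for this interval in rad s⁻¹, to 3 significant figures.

Δρ = 998.141 − 997.460 = 0.681 kg m⁻³ over Δz = 69.6 − 7.6 = 62 m.
N² = (9.8/1000) × (0.681/62) = 1.0764 × 10⁻⁴ s⁻².
N = √(1.0764 × 10⁻⁴) = 0.010375 rad s⁻¹ ≈ 0.0104 rad s⁻¹.

0.0104 rad s⁻¹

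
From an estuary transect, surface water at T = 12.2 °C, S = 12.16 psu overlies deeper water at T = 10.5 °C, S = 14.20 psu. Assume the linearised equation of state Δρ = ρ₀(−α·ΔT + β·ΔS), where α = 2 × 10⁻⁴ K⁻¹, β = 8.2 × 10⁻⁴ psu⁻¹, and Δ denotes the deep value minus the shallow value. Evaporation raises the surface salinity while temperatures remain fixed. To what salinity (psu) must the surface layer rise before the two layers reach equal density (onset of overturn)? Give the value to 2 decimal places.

14.61 psu

Neutral buoyancy requires −α(T_deep − T_surf) + β(S_deep − S_surf′) = 0.
S_surf′ = S_deep − (α/β)·ΔT = 14.20 − (2 × 10⁻⁴/8.2 × 10⁻⁴)·(-1.7) = 14.6146 psu.
Increase required: 14.6146 − 12.16 = 2.4546 psu.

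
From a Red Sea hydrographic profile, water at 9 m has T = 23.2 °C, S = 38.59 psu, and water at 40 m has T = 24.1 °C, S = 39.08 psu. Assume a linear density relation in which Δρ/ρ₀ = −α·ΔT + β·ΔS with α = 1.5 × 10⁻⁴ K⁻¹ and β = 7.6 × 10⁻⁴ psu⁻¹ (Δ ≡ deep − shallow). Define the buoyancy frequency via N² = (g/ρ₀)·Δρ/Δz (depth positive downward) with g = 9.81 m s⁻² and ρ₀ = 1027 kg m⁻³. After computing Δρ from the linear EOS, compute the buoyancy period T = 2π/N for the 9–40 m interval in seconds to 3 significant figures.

ΔT = +0.9 K, ΔS = +0.49 psu (deep − shallow).
Δρ/ρ₀ = −αΔT + βΔS = -1.35 × 10⁻⁴ + 3.724 × 10⁻⁴ = 2.374 × 10⁻⁴, so Δρ ≈ 0.2438 kg m⁻³.
N² = (g/ρ₀)·Δρ/Δz = g·(Δρ/ρ₀)/Δz = 9.81 × 2.374 × 10⁻⁴ / 31 = 7.5126 × 10⁻⁵ s⁻².
N = √(7.5126 × 10⁻⁵) = 8.6675 × 10⁻³ rad s⁻¹ → T = 2π/N = 724.91 s ≈ 725 s.

725 s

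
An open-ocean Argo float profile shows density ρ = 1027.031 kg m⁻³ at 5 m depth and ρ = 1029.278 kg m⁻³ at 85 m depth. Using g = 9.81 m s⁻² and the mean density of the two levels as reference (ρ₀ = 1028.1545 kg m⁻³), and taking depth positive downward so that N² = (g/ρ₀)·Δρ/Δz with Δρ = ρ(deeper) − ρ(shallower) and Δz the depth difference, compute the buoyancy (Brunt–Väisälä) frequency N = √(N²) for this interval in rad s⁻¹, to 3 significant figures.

Δρ = 1029.278 − 1027.031 = 2.247 kg m⁻³ over Δz = 85 − 5 = 80 m.
N² = (9.81/1028.1545) × (2.247/80) = 2.6799 × 10⁻⁴ s⁻².
N = √(2.6799 × 10⁻⁴) = 0.016370 rad s⁻¹ ≈ 0.0164 rad s⁻¹.

0.0164 rad s⁻¹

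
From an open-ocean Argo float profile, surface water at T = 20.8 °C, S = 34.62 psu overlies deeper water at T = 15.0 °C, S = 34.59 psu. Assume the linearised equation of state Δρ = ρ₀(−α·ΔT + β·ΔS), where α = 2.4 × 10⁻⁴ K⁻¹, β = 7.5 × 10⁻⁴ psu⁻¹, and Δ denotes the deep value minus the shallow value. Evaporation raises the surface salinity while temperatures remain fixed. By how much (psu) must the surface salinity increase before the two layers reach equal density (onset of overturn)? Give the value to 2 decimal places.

1.83 psu

Neutral buoyancy requires −α(T_deep − T_surf) + β(S_deep − S_surf′) = 0.
S_surf′ = S_deep − (α/β)·ΔT = 34.59 − (2.4 × 10⁻⁴/7.5 × 10⁻⁴)·(-5.8) = 36.4460 psu.
Increase required: 36.4460 − 34.62 = 1.8260 psu.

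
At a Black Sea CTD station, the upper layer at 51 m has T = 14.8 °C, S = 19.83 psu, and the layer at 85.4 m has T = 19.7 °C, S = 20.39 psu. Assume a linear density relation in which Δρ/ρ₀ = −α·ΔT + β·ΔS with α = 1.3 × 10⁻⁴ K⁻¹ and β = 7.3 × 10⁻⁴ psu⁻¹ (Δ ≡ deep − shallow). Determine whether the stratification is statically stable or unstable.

ΔT = 19.7 − 14.8 = +4.9 K and ΔS = 20.39 − 19.83 = +0.56 psu (deep − shallow).
−αΔT = -6.37 × 10⁻⁴; βΔS = 4.088 × 10⁻⁴; sum Δρ/ρ₀ = -2.282 × 10⁻⁴.
Δρ/ρ₀ < 0, so Δρ < 0: deeper water is lighter → statically unstable; the column would overturn.

unstable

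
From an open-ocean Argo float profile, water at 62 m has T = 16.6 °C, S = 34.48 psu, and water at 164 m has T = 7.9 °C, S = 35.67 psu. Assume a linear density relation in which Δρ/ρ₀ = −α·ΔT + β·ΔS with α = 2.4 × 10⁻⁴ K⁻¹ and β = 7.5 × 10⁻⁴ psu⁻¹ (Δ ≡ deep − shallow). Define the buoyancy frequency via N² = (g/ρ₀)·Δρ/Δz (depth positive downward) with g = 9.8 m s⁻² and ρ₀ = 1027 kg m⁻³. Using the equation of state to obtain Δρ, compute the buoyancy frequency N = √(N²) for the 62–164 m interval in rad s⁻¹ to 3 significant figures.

0.0169 rad s⁻¹

ΔT = -8.7 K, ΔS = +1.19 psu (deep − shallow).
Δρ/ρ₀ = −αΔT + βΔS = 2.088 × 10⁻³ + 8.925 × 10⁻⁴ = 2.9805 × 10⁻³, so Δρ ≈ 3.061 kg m⁻³.
N² = (g/ρ₀)·Δρ/Δz = g·(Δρ/ρ₀)/Δz = 9.8 × 2.9805 × 10⁻³ / 102 = 2.8636 × 10⁻⁴ s⁻².
N = √(2.8636 × 10⁻⁴) = 0.016922 rad s⁻¹ ≈ 0.0169 rad s⁻¹.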